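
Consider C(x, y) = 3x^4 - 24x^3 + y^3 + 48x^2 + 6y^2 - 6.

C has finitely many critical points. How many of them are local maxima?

1

C separates as a function of x plus a function of y, so ∇C=0 decouples.
∂C/∂x = 12x(x - 4)(x - 2) = 0 at x ∈ {0, 2, 4}; ∂C/∂y = 3y(y + 4) = 0 at y ∈ {-4, 0}.
The Hessian is diagonal: diag(C_xx, C_yy). Second derivatives: C_xx(0)=96, C_xx(2)=-48, C_xx(4)=96; C_yy(-4)=-12, C_yy(0)=12.
Local maxima occur where both diagonal entries negative: (2, -4). Count: 1.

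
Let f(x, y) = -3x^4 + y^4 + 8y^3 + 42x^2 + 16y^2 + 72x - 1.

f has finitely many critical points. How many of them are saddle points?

5

f separates as a function of x plus a function of y, so ∇f=0 decouples.
∂f/∂x = -12(x - 3)(x + 1)(x + 2) = 0 at x ∈ {-2, -1, 3}; ∂f/∂y = 4y(y + 2)(y + 4) = 0 at y ∈ {-4, -2, 0}.
The Hessian is diagonal: diag(f_xx, f_yy). Second derivatives: f_xx(-2)=-60, f_xx(-1)=48, f_xx(3)=-240; f_yy(-4)=32, f_yy(-2)=-16, f_yy(0)=32.
Saddle points occur where the two diagonal entries have opposite signs: (-2, -4), (-2, 0), (-1, -2), (3, -4), (3, 0). Count: 5.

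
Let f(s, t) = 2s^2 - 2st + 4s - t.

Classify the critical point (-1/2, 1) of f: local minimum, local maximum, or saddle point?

The Hessian of f is constant: H = [[4, -2], [-2, 0]].
det(H) = 4·0 − (-2)² = -4.
Since det(H) < 0, H is indefinite and the critical point is a saddle point.

saddle point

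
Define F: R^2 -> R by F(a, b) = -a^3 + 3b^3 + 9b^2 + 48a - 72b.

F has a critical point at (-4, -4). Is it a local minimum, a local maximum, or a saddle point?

The mixed partial ∂²F/∂a∂b is 0, so the Hessian at any point is diag(F_aa, F_bb) = diag(-6a, 18(b + 1)).
At (-4, -4): H = diag(24, -54).
The eigenvalues have opposite signs, so H is indefinite: a saddle point.

saddle point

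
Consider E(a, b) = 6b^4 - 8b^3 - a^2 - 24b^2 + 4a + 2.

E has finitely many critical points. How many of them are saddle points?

2

E separates as a function of a plus a function of b, so ∇E=0 decouples.
∂E/∂a = -2(a - 2) = 0 at a ∈ {2}; ∂E/∂b = 24b(b - 2)(b + 1) = 0 at b ∈ {-1, 0, 2}.
The Hessian is diagonal: diag(E_aa, E_bb). Second derivatives: E_aa(2)=-2; E_bb(-1)=72, E_bb(0)=-48, E_bb(2)=144.
Saddle points occur where the two diagonal entries have opposite signs: (2, -1), (2, 2). Count: 2.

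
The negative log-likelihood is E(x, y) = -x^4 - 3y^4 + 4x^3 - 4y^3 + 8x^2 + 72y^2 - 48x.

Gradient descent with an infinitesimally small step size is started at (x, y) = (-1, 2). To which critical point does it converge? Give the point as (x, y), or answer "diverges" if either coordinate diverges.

(2, 0)

E is separable, so gradient descent decouples: x follows -∂E/∂x, y follows -∂E/∂y.
∂E/∂x = -4(x - 3)(x - 2)(x + 2); at x=-1 this is -48, so x increases.
∂E/∂y = -12y(y - 3)(y + 4); at y=2 this is 144, so y decreases.
x converges to its nearest critical value 2 (a local min of the x-part); y converges to 0. The iterate converges to (2, 0).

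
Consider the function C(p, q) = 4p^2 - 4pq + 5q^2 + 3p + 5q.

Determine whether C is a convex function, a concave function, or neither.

C is quadratic, so its Hessian is the constant matrix H = [[8, -4], [-4, 10]].
det(H) = 64, tr(H) = 18.
det(H) > 0 and tr(H) > 0, so H is positive definite everywhere: convex.

convex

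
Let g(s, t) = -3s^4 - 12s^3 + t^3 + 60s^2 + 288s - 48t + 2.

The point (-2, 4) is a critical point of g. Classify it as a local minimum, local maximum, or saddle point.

The mixed partial ∂²g/∂s∂t is 0, so the Hessian at any point is diag(g_ss, g_tt) = diag(12(-3s^2 - 6s + 10), 6t).
At (-2, 4): H = diag(120, 24).
Both eigenvalues are positive, so H is positive definite: a local minimum.

local minimum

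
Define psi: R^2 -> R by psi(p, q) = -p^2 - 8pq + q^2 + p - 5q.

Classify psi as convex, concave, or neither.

neither

psi is quadratic, so its Hessian is the constant matrix H = [[-2, -8], [-8, 2]].
det(H) = -68, tr(H) = 0.
det(H) < 0, so H is indefinite: neither convex nor concave.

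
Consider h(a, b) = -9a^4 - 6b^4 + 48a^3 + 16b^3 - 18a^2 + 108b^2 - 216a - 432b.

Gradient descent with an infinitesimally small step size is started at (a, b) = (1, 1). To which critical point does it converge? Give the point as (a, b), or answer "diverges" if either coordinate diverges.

h is separable, so gradient descent decouples: a follows -∂h/∂a, b follows -∂h/∂b.
∂h/∂a = -36(a - 3)(a - 2)(a + 1); at a=1 this is -144, so a increases.
∂h/∂b = -24(b - 3)(b - 2)(b + 3); at b=1 this is -192, so b increases.
a converges to its nearest critical value 2 (a local min of the a-part); b converges to 2. The iterate converges to (2, 2).

(2, 2)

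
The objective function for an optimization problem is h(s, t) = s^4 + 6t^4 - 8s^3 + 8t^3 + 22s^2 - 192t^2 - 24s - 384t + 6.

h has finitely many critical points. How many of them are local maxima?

1

h separates as a function of s plus a function of t, so ∇h=0 decouples.
∂h/∂s = 4(s - 3)(s - 2)(s - 1) = 0 at s ∈ {1, 2, 3}; ∂h/∂t = 24(t - 4)(t + 1)(t + 4) = 0 at t ∈ {-4, -1, 4}.
The Hessian is diagonal: diag(h_ss, h_tt). Second derivatives: h_ss(1)=8, h_ss(2)=-4, h_ss(3)=8; h_tt(-4)=576, h_tt(-1)=-360, h_tt(4)=960.
Local maxima occur where both diagonal entries negative: (2, -1). Count: 1.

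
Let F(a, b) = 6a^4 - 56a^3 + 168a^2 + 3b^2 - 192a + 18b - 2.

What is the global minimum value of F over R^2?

F(a,b) separates as P(a) + Q(b) − 2, so its minimum is min P + min Q − 2.
P'(a) = 24(a - 4)(a - 2)(a - 1) vanishes at a ∈ {1, 2, 4}; Q'(b) = 6b + 18 vanishes at b ∈ {-3}.
Local minima of P (where P''>0): P(1)=-74, P(4)=-128. Local minima of Q: Q(-3)=-27.
So the global minimum of F is P(4) + Q(-3) − 2 = -128 − 27 − 2 = -157, attained at (4, -3).

-157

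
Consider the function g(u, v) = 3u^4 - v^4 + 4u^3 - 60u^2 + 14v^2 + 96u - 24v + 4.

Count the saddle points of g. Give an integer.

5

g separates as a function of u plus a function of v, so ∇g=0 decouples.
∂g/∂u = 12(u - 2)(u - 1)(u + 4) = 0 at u ∈ {-4, 1, 2}; ∂g/∂v = -4(v - 2)(v - 1)(v + 3) = 0 at v ∈ {-3, 1, 2}.
The Hessian is diagonal: diag(g_uu, g_vv). Second derivatives: g_uu(-4)=360, g_uu(1)=-60, g_uu(2)=72; g_vv(-3)=-80, g_vv(1)=16, g_vv(2)=-20.
Saddle points occur where the two diagonal entries have opposite signs: (-4, -3), (-4, 2), (1, 1), (2, -3), (2, 2). Count: 5.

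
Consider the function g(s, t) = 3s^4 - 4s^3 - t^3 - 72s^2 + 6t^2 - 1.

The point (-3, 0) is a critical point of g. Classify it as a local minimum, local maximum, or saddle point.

The mixed partial ∂²g/∂s∂t is 0, so the Hessian at any point is diag(g_ss, g_tt) = diag(12(3s^2 - 2s - 12), 6(-t + 2)).
At (-3, 0): H = diag(252, 12).
Both eigenvalues are positive, so H is positive definite: a local minimum.

local minimum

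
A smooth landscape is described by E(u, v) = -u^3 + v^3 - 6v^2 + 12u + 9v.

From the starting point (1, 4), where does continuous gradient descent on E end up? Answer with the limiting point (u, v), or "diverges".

E is separable, so gradient descent decouples: u follows -∂E/∂u, v follows -∂E/∂v.
∂E/∂u = -3(u - 2)(u + 2); at u=1 this is 9, so u decreases.
∂E/∂v = 3(v - 3)(v - 1); at v=4 this is 9, so v decreases.
u converges to its nearest critical value -2 (a local min of the u-part); v converges to 3. The iterate converges to (-2, 3).

(-2, 3)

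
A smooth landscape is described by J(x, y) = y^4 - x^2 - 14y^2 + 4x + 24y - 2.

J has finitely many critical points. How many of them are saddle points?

2

J separates as a function of x plus a function of y, so ∇J=0 decouples.
∂J/∂x = -2(x - 2) = 0 at x ∈ {2}; ∂J/∂y = 4(y - 2)(y - 1)(y + 3) = 0 at y ∈ {-3, 1, 2}.
The Hessian is diagonal: diag(J_xx, J_yy). Second derivatives: J_xx(2)=-2; J_yy(-3)=80, J_yy(1)=-16, J_yy(2)=20.
Saddle points occur where the two diagonal entries have opposite signs: (2, -3), (2, 2). Count: 2.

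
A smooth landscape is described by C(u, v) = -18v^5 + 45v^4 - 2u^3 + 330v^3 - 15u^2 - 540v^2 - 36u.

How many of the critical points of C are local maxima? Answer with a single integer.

C separates as a function of u plus a function of v, so ∇C=0 decouples.
∂C/∂u = -6(u + 2)(u + 3) = 0 at u ∈ {-3, -2}; ∂C/∂v = -90v(v - 4)(v - 1)(v + 3) = 0 at v ∈ {-3, 0, 1, 4}.
The Hessian is diagonal: diag(C_uu, C_vv). Second derivatives: C_uu(-3)=6, C_uu(-2)=-6; C_vv(-3)=7560, C_vv(0)=-1080, C_vv(1)=1080, C_vv(4)=-7560.
Local maxima occur where both diagonal entries negative: (-2, 0), (-2, 4). Count: 2.

2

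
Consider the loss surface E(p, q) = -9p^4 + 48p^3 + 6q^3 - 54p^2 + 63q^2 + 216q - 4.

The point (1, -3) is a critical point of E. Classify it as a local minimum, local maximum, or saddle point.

The mixed partial ∂²E/∂p∂q is 0, so the Hessian at any point is diag(E_pp, E_qq) = diag(36(-3p^2 + 8p - 3), 18(2q + 7)).
At (1, -3): H = diag(72, 18).
Both eigenvalues are positive, so H is positive definite: a local minimum.

local minimum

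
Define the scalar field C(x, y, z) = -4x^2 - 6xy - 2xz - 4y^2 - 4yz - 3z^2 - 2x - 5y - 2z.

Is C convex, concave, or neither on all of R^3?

concave

C is quadratic, so its Hessian is the constant matrix H = [[-8, -6, -2], [-6, -8, -4], [-2, -4, -6]].
Leading principal minors: -8, 28, -104.
Signs alternate −, +, − ⇒ H ≺ 0 ⇒ concave.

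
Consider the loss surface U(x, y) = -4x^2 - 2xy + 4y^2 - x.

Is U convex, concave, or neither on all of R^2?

U is quadratic, so its Hessian is the constant matrix H = [[-8, -2], [-2, 8]].
det(H) = -68, tr(H) = 0.
det(H) < 0, so H is indefinite: neither convex nor concave.

neither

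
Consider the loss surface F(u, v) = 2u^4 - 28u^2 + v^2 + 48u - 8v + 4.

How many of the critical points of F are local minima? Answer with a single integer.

F separates as a function of u plus a function of v, so ∇F=0 decouples.
∂F/∂u = 8(u - 2)(u - 1)(u + 3) = 0 at u ∈ {-3, 1, 2}; ∂F/∂v = 2(v - 4) = 0 at v ∈ {4}.
The Hessian is diagonal: diag(F_uu, F_vv). Second derivatives: F_uu(-3)=160, F_uu(1)=-32, F_uu(2)=40; F_vv(4)=2.
Local minima occur where both diagonal entries positive: (-3, 4), (2, 4). Count: 2.

2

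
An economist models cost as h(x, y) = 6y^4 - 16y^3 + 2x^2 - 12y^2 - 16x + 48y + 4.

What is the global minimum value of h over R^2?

-66

h(x,y) separates as P(x) + Q(y) + 4, so its minimum is min P + min Q + 4.
P'(x) = 4x - 16 vanishes at x ∈ {4}; Q'(y) = 24(y - 2)(y - 1)(y + 1) vanishes at y ∈ {-1, 1, 2}.
Local minima of P (where P''>0): P(4)=-32. Local minima of Q: Q(-1)=-38, Q(2)=16.
So the global minimum of h is P(4) + Q(-1) + 4 = -32 − 38 + 4 = -66, attained at (4, -1).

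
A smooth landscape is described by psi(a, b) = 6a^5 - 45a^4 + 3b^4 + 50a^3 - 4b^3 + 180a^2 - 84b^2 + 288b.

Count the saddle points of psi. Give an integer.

6

psi separates as a function of a plus a function of b, so ∇psi=0 decouples.
∂psi/∂a = 30a(a - 4)(a - 3)(a + 1) = 0 at a ∈ {-1, 0, 3, 4}; ∂psi/∂b = 12(b - 3)(b - 2)(b + 4) = 0 at b ∈ {-4, 2, 3}.
The Hessian is diagonal: diag(psi_aa, psi_bb). Second derivatives: psi_aa(-1)=-600, psi_aa(0)=360, psi_aa(3)=-360, psi_aa(4)=600; psi_bb(-4)=504, psi_bb(2)=-72, psi_bb(3)=84.
Saddle points occur where the two diagonal entries have opposite signs: (-1, -4), (-1, 3), (0, 2), (3, -4), (3, 3), (4, 2). Count: 6.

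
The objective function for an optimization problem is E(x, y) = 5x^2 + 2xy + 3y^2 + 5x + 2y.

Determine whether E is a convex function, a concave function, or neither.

E is quadratic, so its Hessian is the constant matrix H = [[10, 2], [2, 6]].
det(H) = 56, tr(H) = 16.
det(H) > 0 and tr(H) > 0, so H is positive definite everywhere: convex.

convex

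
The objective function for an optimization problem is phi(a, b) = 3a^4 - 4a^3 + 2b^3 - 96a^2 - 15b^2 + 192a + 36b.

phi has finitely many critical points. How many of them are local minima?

2

phi separates as a function of a plus a function of b, so ∇phi=0 decouples.
∂phi/∂a = 12(a - 4)(a - 1)(a + 4) = 0 at a ∈ {-4, 1, 4}; ∂phi/∂b = 6(b - 3)(b - 2) = 0 at b ∈ {2, 3}.
The Hessian is diagonal: diag(phi_aa, phi_bb). Second derivatives: phi_aa(-4)=480, phi_aa(1)=-180, phi_aa(4)=288; phi_bb(2)=-6, phi_bb(3)=6.
Local minima occur where both diagonal entries positive: (-4, 3), (4, 3). Count: 2.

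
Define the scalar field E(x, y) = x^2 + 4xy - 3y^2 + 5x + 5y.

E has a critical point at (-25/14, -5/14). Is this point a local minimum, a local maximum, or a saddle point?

The Hessian of E is constant: H = [[2, 4], [4, -6]].
det(H) = 2·(-6) − 4² = -28.
Since det(H) < 0, H is indefinite and the critical point is a saddle point.

saddle point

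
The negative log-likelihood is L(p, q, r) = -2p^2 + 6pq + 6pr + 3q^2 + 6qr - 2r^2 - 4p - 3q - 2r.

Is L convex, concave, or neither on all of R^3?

neither

L is quadratic, so its Hessian is the constant matrix H = [[-4, 6, 6], [6, 6, 6], [6, 6, -4]].
Leading principal minors: -4, -60, 600.
Neither pattern holds ⇒ H is indefinite ⇒ neither convex nor concave.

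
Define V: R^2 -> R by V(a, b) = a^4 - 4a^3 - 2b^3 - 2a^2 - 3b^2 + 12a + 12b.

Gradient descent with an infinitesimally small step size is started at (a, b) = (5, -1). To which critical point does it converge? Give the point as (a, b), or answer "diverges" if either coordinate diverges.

(3, -2)

V is separable, so gradient descent decouples: a follows -∂V/∂a, b follows -∂V/∂b.
∂V/∂a = 4(a - 3)(a - 1)(a + 1); at a=5 this is 192, so a decreases.
∂V/∂b = -6(b - 1)(b + 2); at b=-1 this is 12, so b decreases.
a converges to its nearest critical value 3 (a local min of the a-part); b converges to -2. The iterate converges to (3, -2).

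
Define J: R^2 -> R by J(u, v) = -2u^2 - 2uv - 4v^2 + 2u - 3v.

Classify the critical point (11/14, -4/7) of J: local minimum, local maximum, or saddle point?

local maximum

The Hessian of J is constant: H = [[-4, -2], [-2, -8]].
det(H) = (-4)·(-8) − (-2)² = 28.
det(H) > 0 and tr(H) = -12 < 0, so H is negative definite and the point is a local maximum.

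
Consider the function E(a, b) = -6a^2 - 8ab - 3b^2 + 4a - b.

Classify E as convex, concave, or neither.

concave

E is quadratic, so its Hessian is the constant matrix H = [[-12, -8], [-8, -6]].
det(H) = 8, tr(H) = -18.
det(H) > 0 and tr(H) < 0, so H is negative definite everywhere: concave.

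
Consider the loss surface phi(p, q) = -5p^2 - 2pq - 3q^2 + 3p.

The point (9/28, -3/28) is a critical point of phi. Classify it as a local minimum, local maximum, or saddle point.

local maximum

The Hessian of phi is constant: H = [[-10, -2], [-2, -6]].
det(H) = (-10)·(-6) − (-2)² = 56.
det(H) > 0 and tr(H) = -16 < 0, so H is negative definite and the point is a local maximum.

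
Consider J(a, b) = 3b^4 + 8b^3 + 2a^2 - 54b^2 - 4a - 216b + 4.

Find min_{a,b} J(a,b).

-673

J(a,b) separates as P(a) + Q(b) + 4, so its minimum is min P + min Q + 4.
P'(a) = 4a - 4 vanishes at a ∈ {1}; Q'(b) = 12(b - 3)(b + 2)(b + 3) vanishes at b ∈ {-3, -2, 3}.
Local minima of P (where P''>0): P(1)=-2. Local minima of Q: Q(-3)=189, Q(3)=-675.
So the global minimum of J is P(1) + Q(3) + 4 = -2 − 675 + 4 = -673, attained at (1, 3).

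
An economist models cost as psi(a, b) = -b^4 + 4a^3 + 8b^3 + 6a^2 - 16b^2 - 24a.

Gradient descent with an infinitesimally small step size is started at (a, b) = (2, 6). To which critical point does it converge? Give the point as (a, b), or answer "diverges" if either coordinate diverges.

psi is separable, so gradient descent decouples: a follows -∂psi/∂a, b follows -∂psi/∂b.
∂psi/∂a = 12(a - 1)(a + 2); at a=2 this is 48, so a decreases.
∂psi/∂b = -4b(b - 4)(b - 2); at b=6 this is -192, so b increases.
The b-coordinate has no critical point in that direction and runs off to infinity.

diverges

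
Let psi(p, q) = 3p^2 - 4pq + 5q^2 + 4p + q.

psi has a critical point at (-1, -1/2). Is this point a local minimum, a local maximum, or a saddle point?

local minimum

The Hessian of psi is constant: H = [[6, -4], [-4, 10]].
det(H) = 6·10 − (-4)² = 44.
det(H) > 0 and tr(H) = 16 > 0, so H is positive definite and the point is a local minimum.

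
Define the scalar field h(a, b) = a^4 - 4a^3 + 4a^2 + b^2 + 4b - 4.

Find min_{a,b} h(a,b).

-8

h(a,b) separates as P(a) + Q(b) − 4, so its minimum is min P + min Q − 4.
P'(a) = 4a(a - 2)(a - 1) vanishes at a ∈ {0, 1, 2}; Q'(b) = 2b + 4 vanishes at b ∈ {-2}.
Local minima of P (where P''>0): P(0)=0, P(2)=0. Local minima of Q: Q(-2)=-4.
So the global minimum of h is P(0) + Q(-2) − 4 = 0 − 4 − 4 = -8, attained at (0, -2).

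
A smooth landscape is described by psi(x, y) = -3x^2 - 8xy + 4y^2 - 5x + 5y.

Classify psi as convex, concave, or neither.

neither

psi is quadratic, so its Hessian is the constant matrix H = [[-6, -8], [-8, 8]].
det(H) = -112, tr(H) = 2.
det(H) < 0, so H is indefinite: neither convex nor concave.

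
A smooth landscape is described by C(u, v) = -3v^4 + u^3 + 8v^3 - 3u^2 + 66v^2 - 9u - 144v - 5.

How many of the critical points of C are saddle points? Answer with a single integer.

3

C separates as a function of u plus a function of v, so ∇C=0 decouples.
∂C/∂u = 3(u - 3)(u + 1) = 0 at u ∈ {-1, 3}; ∂C/∂v = -12(v - 4)(v - 1)(v + 3) = 0 at v ∈ {-3, 1, 4}.
The Hessian is diagonal: diag(C_uu, C_vv). Second derivatives: C_uu(-1)=-12, C_uu(3)=12; C_vv(-3)=-336, C_vv(1)=144, C_vv(4)=-252.
Saddle points occur where the two diagonal entries have opposite signs: (-1, 1), (3, -3), (3, 4). Count: 3.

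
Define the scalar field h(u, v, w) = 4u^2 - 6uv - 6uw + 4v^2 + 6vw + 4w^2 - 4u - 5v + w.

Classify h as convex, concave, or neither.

convex

h is quadratic, so its Hessian is the constant matrix H = [[8, -6, -6], [-6, 8, 6], [-6, 6, 8]].
Leading principal minors: 8, 28, 80.
All positive ⇒ H ≻ 0 ⇒ convex.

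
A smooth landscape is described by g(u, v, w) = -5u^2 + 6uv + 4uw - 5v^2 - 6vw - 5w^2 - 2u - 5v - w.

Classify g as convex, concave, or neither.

g is quadratic, so its Hessian is the constant matrix H = [[-10, 6, 4], [6, -10, -6], [4, -6, -10]].
Leading principal minors: -10, 64, -408.
Signs alternate −, +, − ⇒ H ≺ 0 ⇒ concave.

concave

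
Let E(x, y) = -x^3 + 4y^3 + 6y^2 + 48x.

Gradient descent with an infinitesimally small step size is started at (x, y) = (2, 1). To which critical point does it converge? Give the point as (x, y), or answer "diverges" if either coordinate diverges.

E is separable, so gradient descent decouples: x follows -∂E/∂x, y follows -∂E/∂y.
∂E/∂x = -3(x - 4)(x + 4); at x=2 this is 36, so x decreases.
∂E/∂y = 12y(y + 1); at y=1 this is 24, so y decreases.
x converges to its nearest critical value -4 (a local min of the x-part); y converges to 0. The iterate converges to (-4, 0).

(-4, 0)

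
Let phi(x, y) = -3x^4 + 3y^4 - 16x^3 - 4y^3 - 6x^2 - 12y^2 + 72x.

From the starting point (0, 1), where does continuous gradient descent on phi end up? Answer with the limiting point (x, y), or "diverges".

(-2, 2)

phi is separable, so gradient descent decouples: x follows -∂phi/∂x, y follows -∂phi/∂y.
∂phi/∂x = -12(x - 1)(x + 2)(x + 3); at x=0 this is 72, so x decreases.
∂phi/∂y = 12y(y - 2)(y + 1); at y=1 this is -24, so y increases.
x converges to its nearest critical value -2 (a local min of the x-part); y converges to 2. The iterate converges to (-2, 2).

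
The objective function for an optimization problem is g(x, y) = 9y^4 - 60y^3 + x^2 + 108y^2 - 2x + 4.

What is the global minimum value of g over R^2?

3

g(x,y) separates as P(x) + Q(y) + 4, so its minimum is min P + min Q + 4.
P'(x) = 2x - 2 vanishes at x ∈ {1}; Q'(y) = 36y(y - 3)(y - 2) vanishes at y ∈ {0, 2, 3}.
Local minima of P (where P''>0): P(1)=-1. Local minima of Q: Q(0)=0, Q(3)=81.
So the global minimum of g is P(1) + Q(0) + 4 = -1 + 0 + 4 = 3, attained at (1, 0).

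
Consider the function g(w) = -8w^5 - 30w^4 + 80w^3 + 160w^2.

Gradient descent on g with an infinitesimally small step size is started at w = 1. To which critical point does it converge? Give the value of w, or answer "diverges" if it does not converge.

0

g'(w) = -40w(w - 2)(w + 1)(w + 4), so g'(1) = 400.
Gradient descent moves in the -g' direction, i.e. w is decreasing.
The nearest critical point in that direction is w = 0, where g'' = 320 > 0 (a local minimum). The iterate converges there.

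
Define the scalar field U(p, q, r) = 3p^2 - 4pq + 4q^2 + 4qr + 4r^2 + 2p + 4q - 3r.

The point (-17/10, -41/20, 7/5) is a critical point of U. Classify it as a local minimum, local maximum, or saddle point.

The Hessian is constant: H = [[6, -4, 0], [-4, 8, 4], [0, 4, 8]].
Leading principal minors: Δ₁ = 6, Δ₂ = 32, Δ₃ = 160.
All leading minors are positive, so H is positive definite: a local minimum.

local minimum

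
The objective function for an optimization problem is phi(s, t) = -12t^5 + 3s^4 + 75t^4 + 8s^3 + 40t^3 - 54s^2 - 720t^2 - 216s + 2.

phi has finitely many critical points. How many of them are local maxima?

2

phi separates as a function of s plus a function of t, so ∇phi=0 decouples.
∂phi/∂s = 12(s - 3)(s + 2)(s + 3) = 0 at s ∈ {-3, -2, 3}; ∂phi/∂t = -60t(t - 4)(t - 3)(t + 2) = 0 at t ∈ {-2, 0, 3, 4}.
The Hessian is diagonal: diag(phi_ss, phi_tt). Second derivatives: phi_ss(-3)=72, phi_ss(-2)=-60, phi_ss(3)=360; phi_tt(-2)=3600, phi_tt(0)=-1440, phi_tt(3)=900, phi_tt(4)=-1440.
Local maxima occur where both diagonal entries negative: (-2, 0), (-2, 4). Count: 2.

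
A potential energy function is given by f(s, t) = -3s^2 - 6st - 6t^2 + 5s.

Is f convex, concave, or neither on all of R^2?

f is quadratic, so its Hessian is the constant matrix H = [[-6, -6], [-6, -12]].
det(H) = 36, tr(H) = -18.
det(H) > 0 and tr(H) < 0, so H is negative definite everywhere: concave.

concave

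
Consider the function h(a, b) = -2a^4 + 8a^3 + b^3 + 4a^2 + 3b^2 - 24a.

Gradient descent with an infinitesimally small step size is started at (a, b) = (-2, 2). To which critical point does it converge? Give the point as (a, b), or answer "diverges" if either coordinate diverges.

h is separable, so gradient descent decouples: a follows -∂h/∂a, b follows -∂h/∂b.
∂h/∂a = -8(a - 3)(a - 1)(a + 1); at a=-2 this is 120, so a decreases.
∂h/∂b = 3b(b + 2); at b=2 this is 24, so b decreases.
The a-coordinate has no critical point in that direction and runs off to infinity.

diverges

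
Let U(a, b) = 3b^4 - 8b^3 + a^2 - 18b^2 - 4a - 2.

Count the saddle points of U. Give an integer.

U separates as a function of a plus a function of b, so ∇U=0 decouples.
∂U/∂a = 2(a - 2) = 0 at a ∈ {2}; ∂U/∂b = 12b(b - 3)(b + 1) = 0 at b ∈ {-1, 0, 3}.
The Hessian is diagonal: diag(U_aa, U_bb). Second derivatives: U_aa(2)=2; U_bb(-1)=48, U_bb(0)=-36, U_bb(3)=144.
Saddle points occur where the two diagonal entries have opposite signs: (2, 0). Count: 1.

1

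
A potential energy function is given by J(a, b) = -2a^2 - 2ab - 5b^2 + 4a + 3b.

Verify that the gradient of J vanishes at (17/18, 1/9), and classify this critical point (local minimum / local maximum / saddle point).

∇J = (-4a - 2b + 4, -2a - 10b + 3); substituting (17/18, 1/9) gives ∇J = (0, 0), so (17/18, 1/9) is indeed a critical point.
The Hessian of J is constant: H = [[-4, -2], [-2, -10]].
det(H) = (-4)·(-10) − (-2)² = 36.
det(H) > 0 and tr(H) = -14 < 0, so H is negative definite and the point is a local maximum.

local maximum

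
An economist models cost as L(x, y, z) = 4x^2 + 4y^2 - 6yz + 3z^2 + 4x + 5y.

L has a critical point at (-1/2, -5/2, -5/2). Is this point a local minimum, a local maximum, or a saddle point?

local minimum

The Hessian is constant: H = [[8, 0, 0], [0, 8, -6], [0, -6, 6]].
Leading principal minors: Δ₁ = 8, Δ₂ = 64, Δ₃ = 96.
All leading minors are positive, so H is positive definite: a local minimum.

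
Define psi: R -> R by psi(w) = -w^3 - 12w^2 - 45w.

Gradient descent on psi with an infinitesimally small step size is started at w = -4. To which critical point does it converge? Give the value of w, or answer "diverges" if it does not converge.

-5

psi'(w) = -3(w + 3)(w + 5), so psi'(-4) = 3.
Gradient descent moves in the -psi' direction, i.e. w is decreasing.
The nearest critical point in that direction is w = -5, where psi'' = 6 > 0 (a local minimum). The iterate converges there.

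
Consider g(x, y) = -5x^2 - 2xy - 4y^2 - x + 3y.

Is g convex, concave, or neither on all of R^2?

g is quadratic, so its Hessian is the constant matrix H = [[-10, -2], [-2, -8]].
det(H) = 76, tr(H) = -18.
det(H) > 0 and tr(H) < 0, so H is negative definite everywhere: concave.

concave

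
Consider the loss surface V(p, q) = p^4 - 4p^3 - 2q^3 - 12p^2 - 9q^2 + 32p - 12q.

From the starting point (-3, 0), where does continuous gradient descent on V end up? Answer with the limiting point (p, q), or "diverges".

V is separable, so gradient descent decouples: p follows -∂V/∂p, q follows -∂V/∂q.
∂V/∂p = 4(p - 4)(p - 1)(p + 2); at p=-3 this is -112, so p increases.
∂V/∂q = -6(q + 1)(q + 2); at q=0 this is -12, so q increases.
The q-coordinate has no critical point in that direction and runs off to infinity.

diverges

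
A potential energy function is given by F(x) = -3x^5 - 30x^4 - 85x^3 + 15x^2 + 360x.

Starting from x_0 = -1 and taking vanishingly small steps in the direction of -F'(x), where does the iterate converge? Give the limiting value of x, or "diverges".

-2

F'(x) = -15(x - 1)(x + 2)(x + 3)(x + 4), so F'(-1) = 180.
Gradient descent moves in the -F' direction, i.e. x is decreasing.
The nearest critical point in that direction is x = -2, where F'' = 90 > 0 (a local minimum). The iterate converges there.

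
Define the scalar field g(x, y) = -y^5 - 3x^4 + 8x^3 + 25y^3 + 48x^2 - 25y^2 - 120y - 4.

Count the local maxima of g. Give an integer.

4

g separates as a function of x plus a function of y, so ∇g=0 decouples.
∂g/∂x = -12x(x - 4)(x + 2) = 0 at x ∈ {-2, 0, 4}; ∂g/∂y = -5(y - 3)(y - 2)(y + 1)(y + 4) = 0 at y ∈ {-4, -1, 2, 3}.
The Hessian is diagonal: diag(g_xx, g_yy). Second derivatives: g_xx(-2)=-144, g_xx(0)=96, g_xx(4)=-288; g_yy(-4)=630, g_yy(-1)=-180, g_yy(2)=90, g_yy(3)=-140.
Local maxima occur where both diagonal entries negative: (-2, -1), (-2, 3), (4, -1), (4, 3). Count: 4.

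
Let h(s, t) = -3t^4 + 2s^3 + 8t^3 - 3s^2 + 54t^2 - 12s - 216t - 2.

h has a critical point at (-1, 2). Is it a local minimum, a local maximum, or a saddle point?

The mixed partial ∂²h/∂s∂t is 0, so the Hessian at any point is diag(h_ss, h_tt) = diag(6(2s - 1), 12(-3t^2 + 4t + 9)).
At (-1, 2): H = diag(-18, 60).
The eigenvalues have opposite signs, so H is indefinite: a saddle point.

saddle point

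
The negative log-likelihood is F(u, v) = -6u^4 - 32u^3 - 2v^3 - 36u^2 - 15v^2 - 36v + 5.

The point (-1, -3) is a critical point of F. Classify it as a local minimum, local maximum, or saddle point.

local minimum

The mixed partial ∂²F/∂u∂v is 0, so the Hessian at any point is diag(F_uu, F_vv) = diag(-24(3u^2 + 8u + 3), -6(2v + 5)).
At (-1, -3): H = diag(48, 6).
Both eigenvalues are positive, so H is positive definite: a local minimum.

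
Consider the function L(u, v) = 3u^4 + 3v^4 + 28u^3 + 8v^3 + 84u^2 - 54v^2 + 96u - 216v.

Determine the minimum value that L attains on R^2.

L(u,v) separates as P(u) + Q(v), so its minimum is min P + min Q.
P'(u) = 12(u + 1)(u + 2)(u + 4) vanishes at u ∈ {-4, -2, -1}; Q'(v) = 12(v - 3)(v + 2)(v + 3) vanishes at v ∈ {-3, -2, 3}.
Local minima of P (where P''>0): P(-4)=-64, P(-1)=-37. Local minima of Q: Q(-3)=189, Q(3)=-675.
So the global minimum of L is P(-4) + Q(3) = -64 − 675 = -739, attained at (-4, 3).

-739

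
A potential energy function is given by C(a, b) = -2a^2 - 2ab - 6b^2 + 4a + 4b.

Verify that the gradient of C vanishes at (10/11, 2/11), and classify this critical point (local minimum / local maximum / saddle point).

local maximum

∇C = (-4a - 2b + 4, -2a - 12b + 4); substituting (10/11, 2/11) gives ∇C = (0, 0), so (10/11, 2/11) is indeed a critical point.
The Hessian of C is constant: H = [[-4, -2], [-2, -12]].
det(H) = (-4)·(-12) − (-2)² = 44.
det(H) > 0 and tr(H) = -16 < 0, so H is negative definite and the point is a local maximum.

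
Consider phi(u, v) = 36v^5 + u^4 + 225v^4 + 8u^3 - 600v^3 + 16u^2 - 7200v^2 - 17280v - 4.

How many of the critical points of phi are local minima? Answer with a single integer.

4

phi separates as a function of u plus a function of v, so ∇phi=0 decouples.
∂phi/∂u = 4u(u + 2)(u + 4) = 0 at u ∈ {-4, -2, 0}; ∂phi/∂v = 180(v - 4)(v + 2)(v + 3)(v + 4) = 0 at v ∈ {-4, -3, -2, 4}.
The Hessian is diagonal: diag(phi_uu, phi_vv). Second derivatives: phi_uu(-4)=32, phi_uu(-2)=-16, phi_uu(0)=32; phi_vv(-4)=-2880, phi_vv(-3)=1260, phi_vv(-2)=-2160, phi_vv(4)=60480.
Local minima occur where both diagonal entries positive: (-4, -3), (-4, 4), (0, -3), (0, 4). Count: 4.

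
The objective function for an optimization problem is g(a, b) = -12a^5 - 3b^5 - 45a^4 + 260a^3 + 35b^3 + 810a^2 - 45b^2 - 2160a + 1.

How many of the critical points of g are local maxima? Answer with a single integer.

4

g separates as a function of a plus a function of b, so ∇g=0 decouples.
∂g/∂a = -60(a - 3)(a - 1)(a + 3)(a + 4) = 0 at a ∈ {-4, -3, 1, 3}; ∂g/∂b = -15b(b - 2)(b - 1)(b + 3) = 0 at b ∈ {-3, 0, 1, 2}.
The Hessian is diagonal: diag(g_aa, g_bb). Second derivatives: g_aa(-4)=2100, g_aa(-3)=-1440, g_aa(1)=2400, g_aa(3)=-5040; g_bb(-3)=900, g_bb(0)=-90, g_bb(1)=60, g_bb(2)=-150.
Local maxima occur where both diagonal entries negative: (-3, 0), (-3, 2), (3, 0), (3, 2). Count: 4.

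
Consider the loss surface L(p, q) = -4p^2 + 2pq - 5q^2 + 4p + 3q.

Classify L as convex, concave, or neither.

concave

L is quadratic, so its Hessian is the constant matrix H = [[-8, 2], [2, -10]].
det(H) = 76, tr(H) = -18.
det(H) > 0 and tr(H) < 0, so H is negative definite everywhere: concave.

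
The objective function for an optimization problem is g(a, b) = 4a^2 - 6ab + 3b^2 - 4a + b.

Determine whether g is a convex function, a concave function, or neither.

g is quadratic, so its Hessian is the constant matrix H = [[8, -6], [-6, 6]].
det(H) = 12, tr(H) = 14.
det(H) > 0 and tr(H) > 0, so H is positive definite everywhere: convex.

convex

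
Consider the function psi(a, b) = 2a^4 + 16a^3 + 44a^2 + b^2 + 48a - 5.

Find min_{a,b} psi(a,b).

psi(a,b) separates as P(a) + Q(b) − 5, so its minimum is min P + min Q − 5.
P'(a) = 8(a + 1)(a + 2)(a + 3) vanishes at a ∈ {-3, -2, -1}; Q'(b) = 2b vanishes at b ∈ {0}.
Local minima of P (where P''>0): P(-3)=-18, P(-1)=-18. Local minima of Q: Q(0)=0.
So the global minimum of psi is P(-3) + Q(0) − 5 = -18 + 0 − 5 = -23, attained at (-3, 0).

-23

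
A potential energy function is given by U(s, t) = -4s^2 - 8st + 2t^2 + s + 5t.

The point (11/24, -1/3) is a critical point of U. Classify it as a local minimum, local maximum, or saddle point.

The Hessian of U is constant: H = [[-8, -8], [-8, 4]].
det(H) = (-8)·4 − (-8)² = -96.
Since det(H) < 0, H is indefinite and the critical point is a saddle point.

saddle point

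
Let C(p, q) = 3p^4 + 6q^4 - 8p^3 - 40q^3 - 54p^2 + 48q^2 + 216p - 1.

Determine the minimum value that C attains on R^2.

C(p,q) separates as A(p) + B(q) − 1, so its minimum is min A + min B − 1.
A'(p) = 12(p - 3)(p - 2)(p + 3) vanishes at p ∈ {-3, 2, 3}; B'(q) = 24q(q - 4)(q - 1) vanishes at q ∈ {0, 1, 4}.
Local minima of A (where A''>0): A(-3)=-675, A(3)=189. Local minima of B: B(0)=0, B(4)=-256.
So the global minimum of C is A(-3) + B(4) − 1 = -675 − 256 − 1 = -932, attained at (-3, 4).

-932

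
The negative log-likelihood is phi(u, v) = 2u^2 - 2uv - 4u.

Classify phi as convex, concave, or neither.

neither

phi is quadratic, so its Hessian is the constant matrix H = [[4, -2], [-2, 0]].
det(H) = -4, tr(H) = 4.
det(H) < 0, so H is indefinite: neither convex nor concave.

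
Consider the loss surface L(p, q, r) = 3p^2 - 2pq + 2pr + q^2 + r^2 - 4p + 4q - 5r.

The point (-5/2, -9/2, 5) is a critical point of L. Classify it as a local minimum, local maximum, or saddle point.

The Hessian is constant: H = [[6, -2, 2], [-2, 2, 0], [2, 0, 2]].
Leading principal minors: Δ₁ = 6, Δ₂ = 8, Δ₃ = 8.
All leading minors are positive, so H is positive definite: a local minimum.

local minimum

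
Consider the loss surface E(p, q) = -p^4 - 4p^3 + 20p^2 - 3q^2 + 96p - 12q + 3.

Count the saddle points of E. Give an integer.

E separates as a function of p plus a function of q, so ∇E=0 decouples.
∂E/∂p = -4(p - 3)(p + 2)(p + 4) = 0 at p ∈ {-4, -2, 3}; ∂E/∂q = -6(q + 2) = 0 at q ∈ {-2}.
The Hessian is diagonal: diag(E_pp, E_qq). Second derivatives: E_pp(-4)=-56, E_pp(-2)=40, E_pp(3)=-140; E_qq(-2)=-6.
Saddle points occur where the two diagonal entries have opposite signs: (-2, -2). Count: 1.

1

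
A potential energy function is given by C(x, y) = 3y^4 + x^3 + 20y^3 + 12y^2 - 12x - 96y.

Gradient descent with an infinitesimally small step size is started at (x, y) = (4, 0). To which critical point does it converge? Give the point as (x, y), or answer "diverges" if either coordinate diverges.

(2, 1)

C is separable, so gradient descent decouples: x follows -∂C/∂x, y follows -∂C/∂y.
∂C/∂x = 3(x - 2)(x + 2); at x=4 this is 36, so x decreases.
∂C/∂y = 12(y - 1)(y + 2)(y + 4); at y=0 this is -96, so y increases.
x converges to its nearest critical value 2 (a local min of the x-part); y converges to 1. The iterate converges to (2, 1).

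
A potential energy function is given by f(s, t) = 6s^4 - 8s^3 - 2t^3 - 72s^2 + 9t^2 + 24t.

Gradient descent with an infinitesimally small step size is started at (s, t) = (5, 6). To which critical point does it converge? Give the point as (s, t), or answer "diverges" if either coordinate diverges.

f is separable, so gradient descent decouples: s follows -∂f/∂s, t follows -∂f/∂t.
∂f/∂s = 24s(s - 3)(s + 2); at s=5 this is 1680, so s decreases.
∂f/∂t = -6(t - 4)(t + 1); at t=6 this is -84, so t increases.
The t-coordinate has no critical point in that direction and runs off to infinity.

diverges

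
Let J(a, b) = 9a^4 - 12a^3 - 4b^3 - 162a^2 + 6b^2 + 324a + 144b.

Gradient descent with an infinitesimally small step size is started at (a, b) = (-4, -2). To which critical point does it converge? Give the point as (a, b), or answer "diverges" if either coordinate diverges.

J is separable, so gradient descent decouples: a follows -∂J/∂a, b follows -∂J/∂b.
∂J/∂a = 36(a - 3)(a - 1)(a + 3); at a=-4 this is -1260, so a increases.
∂J/∂b = -12(b - 4)(b + 3); at b=-2 this is 72, so b decreases.
a converges to its nearest critical value -3 (a local min of the a-part); b converges to -3. The iterate converges to (-3, -3).

(-3, -3)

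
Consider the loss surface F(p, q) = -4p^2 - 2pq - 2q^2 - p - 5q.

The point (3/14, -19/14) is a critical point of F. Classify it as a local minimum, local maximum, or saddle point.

local maximum

The Hessian of F is constant: H = [[-8, -2], [-2, -4]].
det(H) = (-8)·(-4) − (-2)² = 28.
det(H) > 0 and tr(H) = -12 < 0, so H is negative definite and the point is a local maximum.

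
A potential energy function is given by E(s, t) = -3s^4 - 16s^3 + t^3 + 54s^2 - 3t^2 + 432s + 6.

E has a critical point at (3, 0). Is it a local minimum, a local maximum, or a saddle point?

The mixed partial ∂²E/∂s∂t is 0, so the Hessian at any point is diag(E_ss, E_tt) = diag(12(-3s^2 - 8s + 9), 6(t - 1)).
At (3, 0): H = diag(-504, -6).
Both eigenvalues are negative, so H is negative definite: a local maximum.

local maximum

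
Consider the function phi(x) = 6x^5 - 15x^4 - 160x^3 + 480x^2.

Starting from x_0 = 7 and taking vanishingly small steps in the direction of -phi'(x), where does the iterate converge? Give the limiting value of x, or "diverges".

4

phi'(x) = 30x(x - 4)(x - 2)(x + 4), so phi'(7) = 34650.
Gradient descent moves in the -phi' direction, i.e. x is decreasing.
The nearest critical point in that direction is x = 4, where phi'' = 1920 > 0 (a local minimum). The iterate converges there.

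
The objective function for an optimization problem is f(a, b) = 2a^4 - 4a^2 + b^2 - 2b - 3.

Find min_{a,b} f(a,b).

f(a,b) separates as P(a) + Q(b) − 3, so its minimum is min P + min Q − 3.
P'(a) = 8a(a - 1)(a + 1) vanishes at a ∈ {-1, 0, 1}; Q'(b) = 2b - 2 vanishes at b ∈ {1}.
Local minima of P (where P''>0): P(-1)=-2, P(1)=-2. Local minima of Q: Q(1)=-1.
So the global minimum of f is P(-1) + Q(1) − 3 = -2 − 1 − 3 = -6, attained at (-1, 1).

-6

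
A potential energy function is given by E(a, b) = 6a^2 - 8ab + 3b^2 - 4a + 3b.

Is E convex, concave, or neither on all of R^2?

E is quadratic, so its Hessian is the constant matrix H = [[12, -8], [-8, 6]].
det(H) = 8, tr(H) = 18.
det(H) > 0 and tr(H) > 0, so H is positive definite everywhere: convex.

convex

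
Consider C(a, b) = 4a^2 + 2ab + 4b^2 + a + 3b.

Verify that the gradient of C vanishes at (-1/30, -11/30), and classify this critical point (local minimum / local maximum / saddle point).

local minimum

∇C = (8a + 2b + 1, 2a + 8b + 3); substituting (-1/30, -11/30) gives ∇C = (0, 0), so (-1/30, -11/30) is indeed a critical point.
The Hessian of C is constant: H = [[8, 2], [2, 8]].
det(H) = 8·8 − 2² = 60.
det(H) > 0 and tr(H) = 16 > 0, so H is positive definite and the point is a local minimum.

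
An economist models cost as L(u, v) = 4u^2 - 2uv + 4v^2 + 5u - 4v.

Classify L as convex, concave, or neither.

L is quadratic, so its Hessian is the constant matrix H = [[8, -2], [-2, 8]].
det(H) = 60, tr(H) = 16.
det(H) > 0 and tr(H) > 0, so H is positive definite everywhere: convex.

convex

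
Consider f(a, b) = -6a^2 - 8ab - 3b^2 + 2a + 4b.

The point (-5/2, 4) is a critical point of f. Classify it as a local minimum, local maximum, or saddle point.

The Hessian of f is constant: H = [[-12, -8], [-8, -6]].
det(H) = (-12)·(-6) − (-8)² = 8.
det(H) > 0 and tr(H) = -18 < 0, so H is negative definite and the point is a local maximum.

local maximum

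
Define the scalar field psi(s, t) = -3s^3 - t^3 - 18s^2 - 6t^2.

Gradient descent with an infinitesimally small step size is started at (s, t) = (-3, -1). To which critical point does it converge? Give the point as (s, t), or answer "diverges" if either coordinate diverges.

psi is separable, so gradient descent decouples: s follows -∂psi/∂s, t follows -∂psi/∂t.
∂psi/∂s = -9s(s + 4); at s=-3 this is 27, so s decreases.
∂psi/∂t = -3t(t + 4); at t=-1 this is 9, so t decreases.
s converges to its nearest critical value -4 (a local min of the s-part); t converges to -4. The iterate converges to (-4, -4).

(-4, -4)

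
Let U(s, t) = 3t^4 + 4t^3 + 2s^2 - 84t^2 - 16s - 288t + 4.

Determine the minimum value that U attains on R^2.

U(s,t) separates as P(s) + Q(t) + 4, so its minimum is min P + min Q + 4.
P'(s) = 4s - 16 vanishes at s ∈ {4}; Q'(t) = 12(t - 4)(t + 2)(t + 3) vanishes at t ∈ {-3, -2, 4}.
Local minima of P (where P''>0): P(4)=-32. Local minima of Q: Q(-3)=243, Q(4)=-1472.
So the global minimum of U is P(4) + Q(4) + 4 = -32 − 1472 + 4 = -1500, attained at (4, 4).

-1500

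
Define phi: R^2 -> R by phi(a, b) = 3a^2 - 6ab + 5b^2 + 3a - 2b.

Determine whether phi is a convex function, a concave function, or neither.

convex

phi is quadratic, so its Hessian is the constant matrix H = [[6, -6], [-6, 10]].
det(H) = 24, tr(H) = 16.
det(H) > 0 and tr(H) > 0, so H is positive definite everywhere: convex.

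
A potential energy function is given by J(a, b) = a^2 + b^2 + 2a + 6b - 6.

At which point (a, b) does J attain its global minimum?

J(a,b) separates as P(a) + Q(b) − 6, so its minimum is min P + min Q − 6.
P'(a) = 2a + 2 vanishes at a ∈ {-1}; Q'(b) = 2b + 6 vanishes at b ∈ {-3}.
Local minima of P (where P''>0): P(-1)=-1. Local minima of Q: Q(-3)=-9.
So the global minimum of J is P(-1) + Q(-3) − 6 = -1 − 9 − 6 = -16, attained at (-1, -3).

(-1, -3)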